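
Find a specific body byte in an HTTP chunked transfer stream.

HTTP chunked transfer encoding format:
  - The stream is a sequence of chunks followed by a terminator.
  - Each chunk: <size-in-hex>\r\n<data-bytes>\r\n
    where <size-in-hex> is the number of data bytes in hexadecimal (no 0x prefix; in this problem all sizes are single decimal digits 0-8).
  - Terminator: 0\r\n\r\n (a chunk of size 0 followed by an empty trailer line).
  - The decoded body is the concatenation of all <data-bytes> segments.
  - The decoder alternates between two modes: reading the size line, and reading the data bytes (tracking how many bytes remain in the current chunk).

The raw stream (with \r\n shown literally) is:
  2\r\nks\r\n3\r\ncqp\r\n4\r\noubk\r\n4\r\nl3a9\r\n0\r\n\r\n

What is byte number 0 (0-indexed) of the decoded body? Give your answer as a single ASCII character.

Chunk 1: stream[0..1]='2' size=0x2=2, data at stream[3..5]='ks' -> body[0..2], body so far='ks'
Chunk 2: stream[7..8]='3' size=0x3=3, data at stream[10..13]='cqp' -> body[2..5], body so far='kscqp'
Chunk 3: stream[15..16]='4' size=0x4=4, data at stream[18..22]='oubk' -> body[5..9], body so far='kscqpoubk'
Chunk 4: stream[24..25]='4' size=0x4=4, data at stream[27..31]='l3a9' -> body[9..13], body so far='kscqpoubkl3a9'
Chunk 5: stream[33..34]='0' size=0 (terminator). Final body='kscqpoubkl3a9' (13 bytes)
Body byte 0 = 'k'

Answer: k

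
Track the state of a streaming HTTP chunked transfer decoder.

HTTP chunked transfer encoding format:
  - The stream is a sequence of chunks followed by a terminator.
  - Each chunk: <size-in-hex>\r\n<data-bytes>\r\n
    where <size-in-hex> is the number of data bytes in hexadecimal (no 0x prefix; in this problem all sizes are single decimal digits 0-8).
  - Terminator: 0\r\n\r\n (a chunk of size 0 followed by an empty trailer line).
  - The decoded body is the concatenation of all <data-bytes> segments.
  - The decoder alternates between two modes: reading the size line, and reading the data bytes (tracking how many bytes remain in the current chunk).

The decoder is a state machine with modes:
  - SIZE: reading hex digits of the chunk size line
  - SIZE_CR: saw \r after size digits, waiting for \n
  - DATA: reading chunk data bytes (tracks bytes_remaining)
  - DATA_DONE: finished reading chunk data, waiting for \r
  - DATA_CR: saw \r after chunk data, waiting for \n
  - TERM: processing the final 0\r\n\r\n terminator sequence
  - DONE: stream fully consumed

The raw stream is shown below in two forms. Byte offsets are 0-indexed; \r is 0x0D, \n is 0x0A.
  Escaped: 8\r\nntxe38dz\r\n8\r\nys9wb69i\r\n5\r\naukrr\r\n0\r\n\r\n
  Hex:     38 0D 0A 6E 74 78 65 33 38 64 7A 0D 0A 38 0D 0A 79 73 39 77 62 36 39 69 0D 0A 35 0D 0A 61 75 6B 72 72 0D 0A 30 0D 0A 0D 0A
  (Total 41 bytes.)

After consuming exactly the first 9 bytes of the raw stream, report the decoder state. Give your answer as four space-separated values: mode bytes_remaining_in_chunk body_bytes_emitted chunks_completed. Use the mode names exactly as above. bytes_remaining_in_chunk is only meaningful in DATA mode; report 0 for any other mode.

Answer: DATA 2 6 0

Derivation:
Byte 0 = '8': mode=SIZE remaining=0 emitted=0 chunks_done=0
Byte 1 = 0x0D: mode=SIZE_CR remaining=0 emitted=0 chunks_done=0
Byte 2 = 0x0A: mode=DATA remaining=8 emitted=0 chunks_done=0
Byte 3 = 'n': mode=DATA remaining=7 emitted=1 chunks_done=0
Byte 4 = 't': mode=DATA remaining=6 emitted=2 chunks_done=0
Byte 5 = 'x': mode=DATA remaining=5 emitted=3 chunks_done=0
Byte 6 = 'e': mode=DATA remaining=4 emitted=4 chunks_done=0
Byte 7 = '3': mode=DATA remaining=3 emitted=5 chunks_done=0
Byte 8 = '8': mode=DATA remaining=2 emitted=6 chunks_done=0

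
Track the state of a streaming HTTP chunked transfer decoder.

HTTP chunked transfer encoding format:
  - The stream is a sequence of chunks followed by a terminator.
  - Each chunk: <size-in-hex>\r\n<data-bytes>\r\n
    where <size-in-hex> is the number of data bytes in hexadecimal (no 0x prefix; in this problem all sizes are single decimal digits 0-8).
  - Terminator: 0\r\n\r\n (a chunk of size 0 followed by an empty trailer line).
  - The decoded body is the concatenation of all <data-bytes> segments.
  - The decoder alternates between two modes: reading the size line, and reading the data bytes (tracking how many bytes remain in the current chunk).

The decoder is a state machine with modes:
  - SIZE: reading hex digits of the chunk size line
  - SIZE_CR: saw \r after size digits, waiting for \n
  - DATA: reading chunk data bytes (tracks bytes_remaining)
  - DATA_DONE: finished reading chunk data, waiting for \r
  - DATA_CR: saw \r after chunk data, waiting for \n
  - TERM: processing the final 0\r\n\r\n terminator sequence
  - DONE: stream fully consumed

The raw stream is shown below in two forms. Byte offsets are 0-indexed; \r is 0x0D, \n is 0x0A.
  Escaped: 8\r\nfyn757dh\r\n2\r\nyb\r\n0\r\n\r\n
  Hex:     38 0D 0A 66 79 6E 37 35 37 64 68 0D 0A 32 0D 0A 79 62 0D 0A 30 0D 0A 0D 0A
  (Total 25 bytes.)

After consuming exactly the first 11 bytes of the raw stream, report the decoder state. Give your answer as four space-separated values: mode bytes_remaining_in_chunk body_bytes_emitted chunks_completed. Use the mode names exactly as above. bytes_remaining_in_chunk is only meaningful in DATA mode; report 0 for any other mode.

Answer: DATA_DONE 0 8 0

Derivation:
Byte 0 = '8': mode=SIZE remaining=0 emitted=0 chunks_done=0
Byte 1 = 0x0D: mode=SIZE_CR remaining=0 emitted=0 chunks_done=0
Byte 2 = 0x0A: mode=DATA remaining=8 emitted=0 chunks_done=0
Byte 3 = 'f': mode=DATA remaining=7 emitted=1 chunks_done=0
Byte 4 = 'y': mode=DATA remaining=6 emitted=2 chunks_done=0
Byte 5 = 'n': mode=DATA remaining=5 emitted=3 chunks_done=0
Byte 6 = '7': mode=DATA remaining=4 emitted=4 chunks_done=0
Byte 7 = '5': mode=DATA remaining=3 emitted=5 chunks_done=0
Byte 8 = '7': mode=DATA remaining=2 emitted=6 chunks_done=0
Byte 9 = 'd': mode=DATA remaining=1 emitted=7 chunks_done=0
Byte 10 = 'h': mode=DATA_DONE remaining=0 emitted=8 chunks_done=0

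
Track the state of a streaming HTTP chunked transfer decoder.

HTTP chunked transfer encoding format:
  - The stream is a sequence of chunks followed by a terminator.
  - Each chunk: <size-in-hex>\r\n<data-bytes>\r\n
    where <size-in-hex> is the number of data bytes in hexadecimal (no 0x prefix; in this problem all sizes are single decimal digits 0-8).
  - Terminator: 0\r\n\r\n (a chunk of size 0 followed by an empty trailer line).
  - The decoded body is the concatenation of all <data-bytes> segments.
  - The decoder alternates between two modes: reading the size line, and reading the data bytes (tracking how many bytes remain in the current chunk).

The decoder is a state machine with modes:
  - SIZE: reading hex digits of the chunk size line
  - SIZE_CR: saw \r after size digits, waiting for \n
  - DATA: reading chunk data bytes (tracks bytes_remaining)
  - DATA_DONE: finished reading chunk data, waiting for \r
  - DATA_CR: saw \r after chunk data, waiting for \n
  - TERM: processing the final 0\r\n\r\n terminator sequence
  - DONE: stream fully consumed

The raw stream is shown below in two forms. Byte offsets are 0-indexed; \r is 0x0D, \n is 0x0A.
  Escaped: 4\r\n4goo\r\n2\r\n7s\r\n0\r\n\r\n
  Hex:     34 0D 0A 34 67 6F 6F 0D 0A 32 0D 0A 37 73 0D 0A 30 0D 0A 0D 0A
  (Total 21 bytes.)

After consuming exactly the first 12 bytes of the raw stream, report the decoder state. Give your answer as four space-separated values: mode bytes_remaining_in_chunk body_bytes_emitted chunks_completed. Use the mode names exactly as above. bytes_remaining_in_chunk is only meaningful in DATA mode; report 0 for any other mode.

Answer: DATA 2 4 1

Derivation:
Byte 0 = '4': mode=SIZE remaining=0 emitted=0 chunks_done=0
Byte 1 = 0x0D: mode=SIZE_CR remaining=0 emitted=0 chunks_done=0
Byte 2 = 0x0A: mode=DATA remaining=4 emitted=0 chunks_done=0
Byte 3 = '4': mode=DATA remaining=3 emitted=1 chunks_done=0
Byte 4 = 'g': mode=DATA remaining=2 emitted=2 chunks_done=0
Byte 5 = 'o': mode=DATA remaining=1 emitted=3 chunks_done=0
Byte 6 = 'o': mode=DATA_DONE remaining=0 emitted=4 chunks_done=0
Byte 7 = 0x0D: mode=DATA_CR remaining=0 emitted=4 chunks_done=0
Byte 8 = 0x0A: mode=SIZE remaining=0 emitted=4 chunks_done=1
Byte 9 = '2': mode=SIZE remaining=0 emitted=4 chunks_done=1
Byte 10 = 0x0D: mode=SIZE_CR remaining=0 emitted=4 chunks_done=1
Byte 11 = 0x0A: mode=DATA remaining=2 emitted=4 chunks_done=1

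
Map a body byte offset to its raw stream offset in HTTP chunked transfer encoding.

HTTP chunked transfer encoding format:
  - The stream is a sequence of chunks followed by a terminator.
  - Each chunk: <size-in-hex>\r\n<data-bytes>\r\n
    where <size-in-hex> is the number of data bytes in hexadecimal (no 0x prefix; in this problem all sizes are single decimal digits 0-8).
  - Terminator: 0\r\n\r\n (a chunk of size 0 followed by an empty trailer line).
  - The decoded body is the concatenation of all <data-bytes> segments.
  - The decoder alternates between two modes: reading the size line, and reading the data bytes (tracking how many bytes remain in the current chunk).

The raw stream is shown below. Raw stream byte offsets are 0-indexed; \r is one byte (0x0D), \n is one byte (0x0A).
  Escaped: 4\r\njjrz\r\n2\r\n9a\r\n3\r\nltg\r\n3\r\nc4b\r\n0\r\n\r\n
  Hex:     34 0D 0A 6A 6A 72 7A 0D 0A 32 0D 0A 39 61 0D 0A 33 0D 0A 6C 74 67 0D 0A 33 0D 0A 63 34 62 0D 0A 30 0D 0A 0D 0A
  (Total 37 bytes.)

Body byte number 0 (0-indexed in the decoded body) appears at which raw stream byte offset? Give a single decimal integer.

Chunk 1: stream[0..1]='4' size=0x4=4, data at stream[3..7]='jjrz' -> body[0..4], body so far='jjrz'
Chunk 2: stream[9..10]='2' size=0x2=2, data at stream[12..14]='9a' -> body[4..6], body so far='jjrz9a'
Chunk 3: stream[16..17]='3' size=0x3=3, data at stream[19..22]='ltg' -> body[6..9], body so far='jjrz9altg'
Chunk 4: stream[24..25]='3' size=0x3=3, data at stream[27..30]='c4b' -> body[9..12], body so far='jjrz9altgc4b'
Chunk 5: stream[32..33]='0' size=0 (terminator). Final body='jjrz9altgc4b' (12 bytes)
Body byte 0 at stream offset 3

Answer: 3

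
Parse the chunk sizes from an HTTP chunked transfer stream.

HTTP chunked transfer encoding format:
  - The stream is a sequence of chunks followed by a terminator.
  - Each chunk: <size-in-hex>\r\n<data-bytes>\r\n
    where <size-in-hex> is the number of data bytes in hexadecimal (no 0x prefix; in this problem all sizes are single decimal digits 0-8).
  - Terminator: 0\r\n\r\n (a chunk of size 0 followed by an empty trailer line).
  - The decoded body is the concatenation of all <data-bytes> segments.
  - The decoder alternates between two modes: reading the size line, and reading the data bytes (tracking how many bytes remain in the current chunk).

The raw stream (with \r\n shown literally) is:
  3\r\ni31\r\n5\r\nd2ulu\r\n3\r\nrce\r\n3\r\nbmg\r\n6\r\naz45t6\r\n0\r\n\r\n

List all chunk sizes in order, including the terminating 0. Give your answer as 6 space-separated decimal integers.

Answer: 3 5 3 3 6 0

Derivation:
Chunk 1: stream[0..1]='3' size=0x3=3, data at stream[3..6]='i31' -> body[0..3], body so far='i31'
Chunk 2: stream[8..9]='5' size=0x5=5, data at stream[11..16]='d2ulu' -> body[3..8], body so far='i31d2ulu'
Chunk 3: stream[18..19]='3' size=0x3=3, data at stream[21..24]='rce' -> body[8..11], body so far='i31d2ulurce'
Chunk 4: stream[26..27]='3' size=0x3=3, data at stream[29..32]='bmg' -> body[11..14], body so far='i31d2ulurcebmg'
Chunk 5: stream[34..35]='6' size=0x6=6, data at stream[37..43]='az45t6' -> body[14..20], body so far='i31d2ulurcebmgaz45t6'
Chunk 6: stream[45..46]='0' size=0 (terminator). Final body='i31d2ulurcebmgaz45t6' (20 bytes)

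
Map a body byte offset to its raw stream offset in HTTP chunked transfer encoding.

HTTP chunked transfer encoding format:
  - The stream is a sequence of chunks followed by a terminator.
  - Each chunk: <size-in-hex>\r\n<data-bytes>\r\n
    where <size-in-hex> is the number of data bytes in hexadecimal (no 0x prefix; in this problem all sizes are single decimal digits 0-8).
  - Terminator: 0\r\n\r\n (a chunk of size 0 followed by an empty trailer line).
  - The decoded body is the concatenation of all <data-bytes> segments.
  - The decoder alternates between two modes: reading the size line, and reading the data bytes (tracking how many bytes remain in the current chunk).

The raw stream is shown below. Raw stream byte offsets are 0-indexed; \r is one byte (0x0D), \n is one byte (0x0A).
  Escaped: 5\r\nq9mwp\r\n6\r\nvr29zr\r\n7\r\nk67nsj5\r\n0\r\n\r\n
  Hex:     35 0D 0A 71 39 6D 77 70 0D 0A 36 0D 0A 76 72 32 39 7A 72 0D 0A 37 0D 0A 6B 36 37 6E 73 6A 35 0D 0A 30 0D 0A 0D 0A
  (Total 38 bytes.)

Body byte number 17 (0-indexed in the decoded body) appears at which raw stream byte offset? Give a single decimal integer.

Answer: 30

Derivation:
Chunk 1: stream[0..1]='5' size=0x5=5, data at stream[3..8]='q9mwp' -> body[0..5], body so far='q9mwp'
Chunk 2: stream[10..11]='6' size=0x6=6, data at stream[13..19]='vr29zr' -> body[5..11], body so far='q9mwpvr29zr'
Chunk 3: stream[21..22]='7' size=0x7=7, data at stream[24..31]='k67nsj5' -> body[11..18], body so far='q9mwpvr29zrk67nsj5'
Chunk 4: stream[33..34]='0' size=0 (terminator). Final body='q9mwpvr29zrk67nsj5' (18 bytes)
Body byte 17 at stream offset 30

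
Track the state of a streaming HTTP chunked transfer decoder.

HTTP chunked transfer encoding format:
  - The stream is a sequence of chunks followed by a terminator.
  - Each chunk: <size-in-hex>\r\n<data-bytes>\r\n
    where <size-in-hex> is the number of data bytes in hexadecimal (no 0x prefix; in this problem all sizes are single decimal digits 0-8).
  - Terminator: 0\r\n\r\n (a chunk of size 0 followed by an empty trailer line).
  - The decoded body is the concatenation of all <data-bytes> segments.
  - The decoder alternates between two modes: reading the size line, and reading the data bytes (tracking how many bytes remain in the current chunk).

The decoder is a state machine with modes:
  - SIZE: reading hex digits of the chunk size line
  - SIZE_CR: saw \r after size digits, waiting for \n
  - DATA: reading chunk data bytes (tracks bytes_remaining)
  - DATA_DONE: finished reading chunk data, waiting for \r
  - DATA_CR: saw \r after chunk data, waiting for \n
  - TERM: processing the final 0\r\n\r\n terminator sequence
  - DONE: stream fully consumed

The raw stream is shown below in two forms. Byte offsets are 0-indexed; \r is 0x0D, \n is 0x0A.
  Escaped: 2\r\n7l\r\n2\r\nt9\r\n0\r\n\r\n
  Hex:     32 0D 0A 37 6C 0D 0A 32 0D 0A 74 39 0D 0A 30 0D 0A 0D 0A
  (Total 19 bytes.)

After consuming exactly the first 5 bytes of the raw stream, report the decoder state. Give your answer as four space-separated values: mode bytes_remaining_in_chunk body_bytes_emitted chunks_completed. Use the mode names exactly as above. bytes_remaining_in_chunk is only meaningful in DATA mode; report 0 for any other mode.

Byte 0 = '2': mode=SIZE remaining=0 emitted=0 chunks_done=0
Byte 1 = 0x0D: mode=SIZE_CR remaining=0 emitted=0 chunks_done=0
Byte 2 = 0x0A: mode=DATA remaining=2 emitted=0 chunks_done=0
Byte 3 = '7': mode=DATA remaining=1 emitted=1 chunks_done=0
Byte 4 = 'l': mode=DATA_DONE remaining=0 emitted=2 chunks_done=0

Answer: DATA_DONE 0 2 0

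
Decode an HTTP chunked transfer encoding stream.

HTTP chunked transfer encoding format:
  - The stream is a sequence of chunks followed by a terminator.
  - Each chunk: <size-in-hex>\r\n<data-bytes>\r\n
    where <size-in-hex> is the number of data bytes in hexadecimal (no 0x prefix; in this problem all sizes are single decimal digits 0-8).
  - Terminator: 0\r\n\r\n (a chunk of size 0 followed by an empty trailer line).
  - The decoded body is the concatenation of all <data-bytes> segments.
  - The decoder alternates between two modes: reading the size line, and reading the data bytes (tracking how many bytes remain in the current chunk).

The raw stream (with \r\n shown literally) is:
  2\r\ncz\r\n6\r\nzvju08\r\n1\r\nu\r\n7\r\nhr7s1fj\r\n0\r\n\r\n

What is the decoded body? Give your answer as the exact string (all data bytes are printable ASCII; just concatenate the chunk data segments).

Chunk 1: stream[0..1]='2' size=0x2=2, data at stream[3..5]='cz' -> body[0..2], body so far='cz'
Chunk 2: stream[7..8]='6' size=0x6=6, data at stream[10..16]='zvju08' -> body[2..8], body so far='czzvju08'
Chunk 3: stream[18..19]='1' size=0x1=1, data at stream[21..22]='u' -> body[8..9], body so far='czzvju08u'
Chunk 4: stream[24..25]='7' size=0x7=7, data at stream[27..34]='hr7s1fj' -> body[9..16], body so far='czzvju08uhr7s1fj'
Chunk 5: stream[36..37]='0' size=0 (terminator). Final body='czzvju08uhr7s1fj' (16 bytes)

Answer: czzvju08uhr7s1fj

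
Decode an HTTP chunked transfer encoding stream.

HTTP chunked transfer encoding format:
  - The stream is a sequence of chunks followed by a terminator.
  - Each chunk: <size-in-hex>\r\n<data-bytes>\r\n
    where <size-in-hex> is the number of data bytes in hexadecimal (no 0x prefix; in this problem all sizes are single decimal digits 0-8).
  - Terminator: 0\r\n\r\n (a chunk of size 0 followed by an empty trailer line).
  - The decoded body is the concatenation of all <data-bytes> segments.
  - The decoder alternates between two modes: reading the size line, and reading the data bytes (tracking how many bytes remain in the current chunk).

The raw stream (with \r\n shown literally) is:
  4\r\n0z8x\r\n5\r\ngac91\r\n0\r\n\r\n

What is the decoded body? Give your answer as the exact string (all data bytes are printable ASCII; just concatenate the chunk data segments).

Chunk 1: stream[0..1]='4' size=0x4=4, data at stream[3..7]='0z8x' -> body[0..4], body so far='0z8x'
Chunk 2: stream[9..10]='5' size=0x5=5, data at stream[12..17]='gac91' -> body[4..9], body so far='0z8xgac91'
Chunk 3: stream[19..20]='0' size=0 (terminator). Final body='0z8xgac91' (9 bytes)

Answer: 0z8xgac91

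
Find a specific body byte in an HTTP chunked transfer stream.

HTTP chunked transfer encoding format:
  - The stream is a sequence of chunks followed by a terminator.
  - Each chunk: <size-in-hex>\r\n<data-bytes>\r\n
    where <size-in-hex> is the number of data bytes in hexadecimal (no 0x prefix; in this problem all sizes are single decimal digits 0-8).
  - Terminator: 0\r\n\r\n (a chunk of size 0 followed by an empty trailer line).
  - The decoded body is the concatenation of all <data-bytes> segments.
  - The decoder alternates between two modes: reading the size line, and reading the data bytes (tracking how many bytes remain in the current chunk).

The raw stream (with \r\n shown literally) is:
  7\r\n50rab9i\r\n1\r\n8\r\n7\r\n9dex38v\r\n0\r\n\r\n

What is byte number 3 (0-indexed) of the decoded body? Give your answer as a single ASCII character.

Answer: a

Derivation:
Chunk 1: stream[0..1]='7' size=0x7=7, data at stream[3..10]='50rab9i' -> body[0..7], body so far='50rab9i'
Chunk 2: stream[12..13]='1' size=0x1=1, data at stream[15..16]='8' -> body[7..8], body so far='50rab9i8'
Chunk 3: stream[18..19]='7' size=0x7=7, data at stream[21..28]='9dex38v' -> body[8..15], body so far='50rab9i89dex38v'
Chunk 4: stream[30..31]='0' size=0 (terminator). Final body='50rab9i89dex38v' (15 bytes)
Body byte 3 = 'a'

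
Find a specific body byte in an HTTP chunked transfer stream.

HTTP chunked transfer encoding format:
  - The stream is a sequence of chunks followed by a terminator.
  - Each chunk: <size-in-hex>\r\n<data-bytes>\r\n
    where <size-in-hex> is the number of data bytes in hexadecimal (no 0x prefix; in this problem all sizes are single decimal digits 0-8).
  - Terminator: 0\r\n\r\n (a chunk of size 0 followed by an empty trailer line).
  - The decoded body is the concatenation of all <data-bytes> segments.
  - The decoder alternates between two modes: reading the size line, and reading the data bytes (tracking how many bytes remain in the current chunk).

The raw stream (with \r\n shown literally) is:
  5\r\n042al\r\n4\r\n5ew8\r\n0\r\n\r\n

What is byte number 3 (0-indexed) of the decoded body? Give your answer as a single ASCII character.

Chunk 1: stream[0..1]='5' size=0x5=5, data at stream[3..8]='042al' -> body[0..5], body so far='042al'
Chunk 2: stream[10..11]='4' size=0x4=4, data at stream[13..17]='5ew8' -> body[5..9], body so far='042al5ew8'
Chunk 3: stream[19..20]='0' size=0 (terminator). Final body='042al5ew8' (9 bytes)
Body byte 3 = 'a'

Answer: a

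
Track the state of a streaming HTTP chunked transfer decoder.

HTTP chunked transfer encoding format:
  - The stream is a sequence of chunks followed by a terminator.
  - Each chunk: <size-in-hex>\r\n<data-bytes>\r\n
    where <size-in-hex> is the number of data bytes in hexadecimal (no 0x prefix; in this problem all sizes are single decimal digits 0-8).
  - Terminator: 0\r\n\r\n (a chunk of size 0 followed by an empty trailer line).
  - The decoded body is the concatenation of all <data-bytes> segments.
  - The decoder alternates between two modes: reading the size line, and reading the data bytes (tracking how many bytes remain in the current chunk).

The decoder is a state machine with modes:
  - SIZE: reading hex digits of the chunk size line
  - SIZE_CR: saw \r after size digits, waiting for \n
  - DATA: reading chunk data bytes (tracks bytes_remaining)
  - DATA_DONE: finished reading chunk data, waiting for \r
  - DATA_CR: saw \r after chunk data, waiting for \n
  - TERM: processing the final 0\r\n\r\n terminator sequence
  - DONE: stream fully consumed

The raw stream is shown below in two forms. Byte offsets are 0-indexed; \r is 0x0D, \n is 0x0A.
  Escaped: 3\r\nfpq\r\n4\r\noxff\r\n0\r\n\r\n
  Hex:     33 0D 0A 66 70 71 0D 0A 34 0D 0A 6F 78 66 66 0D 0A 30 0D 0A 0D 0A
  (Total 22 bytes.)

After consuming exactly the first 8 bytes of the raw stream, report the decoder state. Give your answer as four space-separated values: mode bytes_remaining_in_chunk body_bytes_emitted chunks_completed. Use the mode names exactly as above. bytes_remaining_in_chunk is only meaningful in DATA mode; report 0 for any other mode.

Answer: SIZE 0 3 1

Derivation:
Byte 0 = '3': mode=SIZE remaining=0 emitted=0 chunks_done=0
Byte 1 = 0x0D: mode=SIZE_CR remaining=0 emitted=0 chunks_done=0
Byte 2 = 0x0A: mode=DATA remaining=3 emitted=0 chunks_done=0
Byte 3 = 'f': mode=DATA remaining=2 emitted=1 chunks_done=0
Byte 4 = 'p': mode=DATA remaining=1 emitted=2 chunks_done=0
Byte 5 = 'q': mode=DATA_DONE remaining=0 emitted=3 chunks_done=0
Byte 6 = 0x0D: mode=DATA_CR remaining=0 emitted=3 chunks_done=0
Byte 7 = 0x0A: mode=SIZE remaining=0 emitted=3 chunks_done=1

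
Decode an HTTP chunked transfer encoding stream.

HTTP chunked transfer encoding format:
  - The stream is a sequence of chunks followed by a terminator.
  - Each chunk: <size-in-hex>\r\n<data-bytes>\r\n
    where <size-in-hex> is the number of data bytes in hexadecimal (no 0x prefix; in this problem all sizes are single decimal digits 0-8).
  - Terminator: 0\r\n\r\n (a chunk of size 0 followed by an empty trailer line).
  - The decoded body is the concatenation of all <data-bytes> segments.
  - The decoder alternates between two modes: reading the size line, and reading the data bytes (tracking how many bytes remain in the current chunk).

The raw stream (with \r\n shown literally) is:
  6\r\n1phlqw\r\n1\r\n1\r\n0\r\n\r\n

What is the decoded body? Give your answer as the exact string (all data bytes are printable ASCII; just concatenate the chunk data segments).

Chunk 1: stream[0..1]='6' size=0x6=6, data at stream[3..9]='1phlqw' -> body[0..6], body so far='1phlqw'
Chunk 2: stream[11..12]='1' size=0x1=1, data at stream[14..15]='1' -> body[6..7], body so far='1phlqw1'
Chunk 3: stream[17..18]='0' size=0 (terminator). Final body='1phlqw1' (7 bytes)

Answer: 1phlqw1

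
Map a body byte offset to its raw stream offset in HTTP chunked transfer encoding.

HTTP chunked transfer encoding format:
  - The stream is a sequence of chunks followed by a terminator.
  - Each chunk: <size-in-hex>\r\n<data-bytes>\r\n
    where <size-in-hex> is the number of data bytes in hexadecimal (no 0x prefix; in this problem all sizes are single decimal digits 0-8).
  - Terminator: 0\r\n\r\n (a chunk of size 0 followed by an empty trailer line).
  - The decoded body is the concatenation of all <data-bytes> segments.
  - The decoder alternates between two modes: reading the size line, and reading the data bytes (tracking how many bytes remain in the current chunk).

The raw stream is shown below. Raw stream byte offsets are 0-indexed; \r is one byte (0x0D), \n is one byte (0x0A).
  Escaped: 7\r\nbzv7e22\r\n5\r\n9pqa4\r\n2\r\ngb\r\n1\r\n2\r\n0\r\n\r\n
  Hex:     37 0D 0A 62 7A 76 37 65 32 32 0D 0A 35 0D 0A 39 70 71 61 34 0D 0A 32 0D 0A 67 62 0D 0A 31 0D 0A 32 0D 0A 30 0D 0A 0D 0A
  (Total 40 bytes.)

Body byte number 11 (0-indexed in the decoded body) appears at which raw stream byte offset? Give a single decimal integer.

Chunk 1: stream[0..1]='7' size=0x7=7, data at stream[3..10]='bzv7e22' -> body[0..7], body so far='bzv7e22'
Chunk 2: stream[12..13]='5' size=0x5=5, data at stream[15..20]='9pqa4' -> body[7..12], body so far='bzv7e229pqa4'
Chunk 3: stream[22..23]='2' size=0x2=2, data at stream[25..27]='gb' -> body[12..14], body so far='bzv7e229pqa4gb'
Chunk 4: stream[29..30]='1' size=0x1=1, data at stream[32..33]='2' -> body[14..15], body so far='bzv7e229pqa4gb2'
Chunk 5: stream[35..36]='0' size=0 (terminator). Final body='bzv7e229pqa4gb2' (15 bytes)
Body byte 11 at stream offset 19

Answer: 19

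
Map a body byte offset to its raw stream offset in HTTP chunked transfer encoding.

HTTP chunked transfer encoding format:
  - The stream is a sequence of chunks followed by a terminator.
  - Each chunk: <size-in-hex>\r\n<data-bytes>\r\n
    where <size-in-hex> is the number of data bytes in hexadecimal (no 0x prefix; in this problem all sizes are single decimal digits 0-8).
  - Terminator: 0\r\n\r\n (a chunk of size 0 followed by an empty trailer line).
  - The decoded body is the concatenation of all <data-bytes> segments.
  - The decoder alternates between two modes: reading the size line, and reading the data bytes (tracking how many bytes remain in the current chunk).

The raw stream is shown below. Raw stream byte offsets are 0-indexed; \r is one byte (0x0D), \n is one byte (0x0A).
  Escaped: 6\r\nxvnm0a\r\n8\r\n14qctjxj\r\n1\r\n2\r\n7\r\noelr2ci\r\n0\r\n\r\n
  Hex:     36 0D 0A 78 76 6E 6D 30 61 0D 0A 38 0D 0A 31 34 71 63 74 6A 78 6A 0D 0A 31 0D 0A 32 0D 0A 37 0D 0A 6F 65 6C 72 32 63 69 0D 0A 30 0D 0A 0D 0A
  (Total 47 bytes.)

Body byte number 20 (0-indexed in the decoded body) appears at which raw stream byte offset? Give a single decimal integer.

Chunk 1: stream[0..1]='6' size=0x6=6, data at stream[3..9]='xvnm0a' -> body[0..6], body so far='xvnm0a'
Chunk 2: stream[11..12]='8' size=0x8=8, data at stream[14..22]='14qctjxj' -> body[6..14], body so far='xvnm0a14qctjxj'
Chunk 3: stream[24..25]='1' size=0x1=1, data at stream[27..28]='2' -> body[14..15], body so far='xvnm0a14qctjxj2'
Chunk 4: stream[30..31]='7' size=0x7=7, data at stream[33..40]='oelr2ci' -> body[15..22], body so far='xvnm0a14qctjxj2oelr2ci'
Chunk 5: stream[42..43]='0' size=0 (terminator). Final body='xvnm0a14qctjxj2oelr2ci' (22 bytes)
Body byte 20 at stream offset 38

Answer: 38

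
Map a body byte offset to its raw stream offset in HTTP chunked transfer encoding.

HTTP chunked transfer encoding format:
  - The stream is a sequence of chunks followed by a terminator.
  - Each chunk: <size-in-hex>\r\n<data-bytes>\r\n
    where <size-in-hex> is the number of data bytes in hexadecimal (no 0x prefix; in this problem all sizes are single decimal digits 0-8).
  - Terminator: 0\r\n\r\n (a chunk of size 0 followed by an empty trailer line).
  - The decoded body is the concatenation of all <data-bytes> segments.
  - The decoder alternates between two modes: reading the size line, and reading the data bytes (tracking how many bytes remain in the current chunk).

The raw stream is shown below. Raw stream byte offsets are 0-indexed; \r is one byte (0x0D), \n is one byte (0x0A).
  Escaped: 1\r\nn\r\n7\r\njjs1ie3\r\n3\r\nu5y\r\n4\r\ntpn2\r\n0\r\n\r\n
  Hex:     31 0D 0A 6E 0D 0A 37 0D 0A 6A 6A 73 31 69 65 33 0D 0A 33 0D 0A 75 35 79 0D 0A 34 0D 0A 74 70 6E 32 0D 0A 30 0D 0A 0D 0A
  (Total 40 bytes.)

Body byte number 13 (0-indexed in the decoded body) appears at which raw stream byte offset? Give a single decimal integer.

Chunk 1: stream[0..1]='1' size=0x1=1, data at stream[3..4]='n' -> body[0..1], body so far='n'
Chunk 2: stream[6..7]='7' size=0x7=7, data at stream[9..16]='jjs1ie3' -> body[1..8], body so far='njjs1ie3'
Chunk 3: stream[18..19]='3' size=0x3=3, data at stream[21..24]='u5y' -> body[8..11], body so far='njjs1ie3u5y'
Chunk 4: stream[26..27]='4' size=0x4=4, data at stream[29..33]='tpn2' -> body[11..15], body so far='njjs1ie3u5ytpn2'
Chunk 5: stream[35..36]='0' size=0 (terminator). Final body='njjs1ie3u5ytpn2' (15 bytes)
Body byte 13 at stream offset 31

Answer: 31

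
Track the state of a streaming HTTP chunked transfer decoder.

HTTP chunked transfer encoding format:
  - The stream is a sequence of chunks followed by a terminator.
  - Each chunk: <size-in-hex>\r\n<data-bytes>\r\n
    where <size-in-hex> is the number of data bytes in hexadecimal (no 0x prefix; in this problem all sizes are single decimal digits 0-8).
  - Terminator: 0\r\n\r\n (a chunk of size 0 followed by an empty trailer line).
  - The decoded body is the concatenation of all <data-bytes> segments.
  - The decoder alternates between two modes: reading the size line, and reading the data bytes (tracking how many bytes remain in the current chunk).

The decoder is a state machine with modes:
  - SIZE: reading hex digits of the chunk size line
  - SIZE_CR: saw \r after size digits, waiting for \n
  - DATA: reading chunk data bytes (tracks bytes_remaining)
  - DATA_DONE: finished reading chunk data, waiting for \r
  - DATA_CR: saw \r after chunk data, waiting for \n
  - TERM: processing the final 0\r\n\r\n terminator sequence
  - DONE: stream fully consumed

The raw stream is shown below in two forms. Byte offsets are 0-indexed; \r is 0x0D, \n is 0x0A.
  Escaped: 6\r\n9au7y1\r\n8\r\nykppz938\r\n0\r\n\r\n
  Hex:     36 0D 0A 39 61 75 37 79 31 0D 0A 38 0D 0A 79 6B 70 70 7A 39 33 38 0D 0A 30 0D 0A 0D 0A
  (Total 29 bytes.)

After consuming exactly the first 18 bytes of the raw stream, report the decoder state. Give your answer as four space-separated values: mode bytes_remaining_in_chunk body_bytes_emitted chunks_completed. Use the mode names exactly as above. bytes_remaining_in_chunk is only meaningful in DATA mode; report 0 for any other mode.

Byte 0 = '6': mode=SIZE remaining=0 emitted=0 chunks_done=0
Byte 1 = 0x0D: mode=SIZE_CR remaining=0 emitted=0 chunks_done=0
Byte 2 = 0x0A: mode=DATA remaining=6 emitted=0 chunks_done=0
Byte 3 = '9': mode=DATA remaining=5 emitted=1 chunks_done=0
Byte 4 = 'a': mode=DATA remaining=4 emitted=2 chunks_done=0
Byte 5 = 'u': mode=DATA remaining=3 emitted=3 chunks_done=0
Byte 6 = '7': mode=DATA remaining=2 emitted=4 chunks_done=0
Byte 7 = 'y': mode=DATA remaining=1 emitted=5 chunks_done=0
Byte 8 = '1': mode=DATA_DONE remaining=0 emitted=6 chunks_done=0
Byte 9 = 0x0D: mode=DATA_CR remaining=0 emitted=6 chunks_done=0
Byte 10 = 0x0A: mode=SIZE remaining=0 emitted=6 chunks_done=1
Byte 11 = '8': mode=SIZE remaining=0 emitted=6 chunks_done=1
Byte 12 = 0x0D: mode=SIZE_CR remaining=0 emitted=6 chunks_done=1
Byte 13 = 0x0A: mode=DATA remaining=8 emitted=6 chunks_done=1
Byte 14 = 'y': mode=DATA remaining=7 emitted=7 chunks_done=1
Byte 15 = 'k': mode=DATA remaining=6 emitted=8 chunks_done=1
Byte 16 = 'p': mode=DATA remaining=5 emitted=9 chunks_done=1
Byte 17 = 'p': mode=DATA remaining=4 emitted=10 chunks_done=1

Answer: DATA 4 10 1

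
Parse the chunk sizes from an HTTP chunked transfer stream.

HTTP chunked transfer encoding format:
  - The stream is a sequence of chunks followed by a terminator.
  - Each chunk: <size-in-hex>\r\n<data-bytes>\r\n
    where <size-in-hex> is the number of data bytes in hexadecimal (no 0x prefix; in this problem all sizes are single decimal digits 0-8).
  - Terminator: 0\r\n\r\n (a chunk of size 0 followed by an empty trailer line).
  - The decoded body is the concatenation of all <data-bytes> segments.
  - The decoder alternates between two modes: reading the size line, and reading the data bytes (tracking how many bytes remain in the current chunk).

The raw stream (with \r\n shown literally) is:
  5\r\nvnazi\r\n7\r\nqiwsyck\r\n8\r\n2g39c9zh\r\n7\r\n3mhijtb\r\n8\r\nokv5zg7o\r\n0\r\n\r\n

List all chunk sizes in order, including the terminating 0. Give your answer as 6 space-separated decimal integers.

Answer: 5 7 8 7 8 0

Derivation:
Chunk 1: stream[0..1]='5' size=0x5=5, data at stream[3..8]='vnazi' -> body[0..5], body so far='vnazi'
Chunk 2: stream[10..11]='7' size=0x7=7, data at stream[13..20]='qiwsyck' -> body[5..12], body so far='vnaziqiwsyck'
Chunk 3: stream[22..23]='8' size=0x8=8, data at stream[25..33]='2g39c9zh' -> body[12..20], body so far='vnaziqiwsyck2g39c9zh'
Chunk 4: stream[35..36]='7' size=0x7=7, data at stream[38..45]='3mhijtb' -> body[20..27], body so far='vnaziqiwsyck2g39c9zh3mhijtb'
Chunk 5: stream[47..48]='8' size=0x8=8, data at stream[50..58]='okv5zg7o' -> body[27..35], body so far='vnaziqiwsyck2g39c9zh3mhijtbokv5zg7o'
Chunk 6: stream[60..61]='0' size=0 (terminator). Final body='vnaziqiwsyck2g39c9zh3mhijtbokv5zg7o' (35 bytes)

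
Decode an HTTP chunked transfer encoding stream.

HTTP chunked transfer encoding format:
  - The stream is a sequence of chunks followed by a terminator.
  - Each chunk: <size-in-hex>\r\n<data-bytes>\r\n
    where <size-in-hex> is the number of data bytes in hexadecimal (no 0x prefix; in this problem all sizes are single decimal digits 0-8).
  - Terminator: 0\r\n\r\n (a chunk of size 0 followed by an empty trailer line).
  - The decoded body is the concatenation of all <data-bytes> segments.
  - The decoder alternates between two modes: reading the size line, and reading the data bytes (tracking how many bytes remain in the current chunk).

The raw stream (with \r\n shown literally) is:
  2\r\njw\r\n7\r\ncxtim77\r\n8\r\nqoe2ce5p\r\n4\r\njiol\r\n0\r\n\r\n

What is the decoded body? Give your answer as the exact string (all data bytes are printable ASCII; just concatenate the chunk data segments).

Answer: jwcxtim77qoe2ce5pjiol

Derivation:
Chunk 1: stream[0..1]='2' size=0x2=2, data at stream[3..5]='jw' -> body[0..2], body so far='jw'
Chunk 2: stream[7..8]='7' size=0x7=7, data at stream[10..17]='cxtim77' -> body[2..9], body so far='jwcxtim77'
Chunk 3: stream[19..20]='8' size=0x8=8, data at stream[22..30]='qoe2ce5p' -> body[9..17], body so far='jwcxtim77qoe2ce5p'
Chunk 4: stream[32..33]='4' size=0x4=4, data at stream[35..39]='jiol' -> body[17..21], body so far='jwcxtim77qoe2ce5pjiol'
Chunk 5: stream[41..42]='0' size=0 (terminator). Final body='jwcxtim77qoe2ce5pjiol' (21 bytes)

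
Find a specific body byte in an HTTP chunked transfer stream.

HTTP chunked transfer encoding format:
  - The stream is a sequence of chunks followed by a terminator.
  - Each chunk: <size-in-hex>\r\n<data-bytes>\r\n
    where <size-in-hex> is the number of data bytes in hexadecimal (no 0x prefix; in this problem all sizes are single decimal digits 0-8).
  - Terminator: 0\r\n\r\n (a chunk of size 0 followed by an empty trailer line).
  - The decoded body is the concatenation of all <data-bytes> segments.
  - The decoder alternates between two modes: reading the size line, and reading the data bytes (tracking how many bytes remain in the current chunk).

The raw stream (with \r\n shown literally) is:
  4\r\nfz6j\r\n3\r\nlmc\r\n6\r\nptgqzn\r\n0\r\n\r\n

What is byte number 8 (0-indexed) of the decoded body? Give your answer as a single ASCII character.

Answer: t

Derivation:
Chunk 1: stream[0..1]='4' size=0x4=4, data at stream[3..7]='fz6j' -> body[0..4], body so far='fz6j'
Chunk 2: stream[9..10]='3' size=0x3=3, data at stream[12..15]='lmc' -> body[4..7], body so far='fz6jlmc'
Chunk 3: stream[17..18]='6' size=0x6=6, data at stream[20..26]='ptgqzn' -> body[7..13], body so far='fz6jlmcptgqzn'
Chunk 4: stream[28..29]='0' size=0 (terminator). Final body='fz6jlmcptgqzn' (13 bytes)
Body byte 8 = 't'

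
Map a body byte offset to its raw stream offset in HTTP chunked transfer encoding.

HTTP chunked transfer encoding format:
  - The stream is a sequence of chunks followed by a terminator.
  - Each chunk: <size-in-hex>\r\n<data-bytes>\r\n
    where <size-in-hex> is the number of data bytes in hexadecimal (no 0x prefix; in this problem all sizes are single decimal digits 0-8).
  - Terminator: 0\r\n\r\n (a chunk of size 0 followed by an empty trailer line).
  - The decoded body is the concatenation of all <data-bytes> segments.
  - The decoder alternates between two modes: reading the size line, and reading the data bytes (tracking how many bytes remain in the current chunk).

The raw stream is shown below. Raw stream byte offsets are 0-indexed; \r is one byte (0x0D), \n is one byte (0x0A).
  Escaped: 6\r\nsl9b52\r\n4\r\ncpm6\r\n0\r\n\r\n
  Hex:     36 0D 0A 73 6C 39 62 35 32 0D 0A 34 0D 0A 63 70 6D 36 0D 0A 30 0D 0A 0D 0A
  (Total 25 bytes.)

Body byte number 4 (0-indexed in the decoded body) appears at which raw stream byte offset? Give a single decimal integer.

Answer: 7

Derivation:
Chunk 1: stream[0..1]='6' size=0x6=6, data at stream[3..9]='sl9b52' -> body[0..6], body so far='sl9b52'
Chunk 2: stream[11..12]='4' size=0x4=4, data at stream[14..18]='cpm6' -> body[6..10], body so far='sl9b52cpm6'
Chunk 3: stream[20..21]='0' size=0 (terminator). Final body='sl9b52cpm6' (10 bytes)
Body byte 4 at stream offset 7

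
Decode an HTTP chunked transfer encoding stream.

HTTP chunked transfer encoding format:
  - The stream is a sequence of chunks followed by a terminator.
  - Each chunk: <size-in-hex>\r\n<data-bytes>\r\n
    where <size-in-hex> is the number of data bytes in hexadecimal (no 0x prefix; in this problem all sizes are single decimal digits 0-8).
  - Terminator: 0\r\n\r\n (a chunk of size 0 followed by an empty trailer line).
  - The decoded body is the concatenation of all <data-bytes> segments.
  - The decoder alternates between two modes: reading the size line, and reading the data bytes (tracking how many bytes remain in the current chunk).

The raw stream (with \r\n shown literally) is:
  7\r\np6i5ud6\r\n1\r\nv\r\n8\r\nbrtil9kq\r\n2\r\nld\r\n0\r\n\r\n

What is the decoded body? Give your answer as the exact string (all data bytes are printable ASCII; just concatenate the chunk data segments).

Answer: p6i5ud6vbrtil9kqld

Derivation:
Chunk 1: stream[0..1]='7' size=0x7=7, data at stream[3..10]='p6i5ud6' -> body[0..7], body so far='p6i5ud6'
Chunk 2: stream[12..13]='1' size=0x1=1, data at stream[15..16]='v' -> body[7..8], body so far='p6i5ud6v'
Chunk 3: stream[18..19]='8' size=0x8=8, data at stream[21..29]='brtil9kq' -> body[8..16], body so far='p6i5ud6vbrtil9kq'
Chunk 4: stream[31..32]='2' size=0x2=2, data at stream[34..36]='ld' -> body[16..18], body so far='p6i5ud6vbrtil9kqld'
Chunk 5: stream[38..39]='0' size=0 (terminator). Final body='p6i5ud6vbrtil9kqld' (18 bytes)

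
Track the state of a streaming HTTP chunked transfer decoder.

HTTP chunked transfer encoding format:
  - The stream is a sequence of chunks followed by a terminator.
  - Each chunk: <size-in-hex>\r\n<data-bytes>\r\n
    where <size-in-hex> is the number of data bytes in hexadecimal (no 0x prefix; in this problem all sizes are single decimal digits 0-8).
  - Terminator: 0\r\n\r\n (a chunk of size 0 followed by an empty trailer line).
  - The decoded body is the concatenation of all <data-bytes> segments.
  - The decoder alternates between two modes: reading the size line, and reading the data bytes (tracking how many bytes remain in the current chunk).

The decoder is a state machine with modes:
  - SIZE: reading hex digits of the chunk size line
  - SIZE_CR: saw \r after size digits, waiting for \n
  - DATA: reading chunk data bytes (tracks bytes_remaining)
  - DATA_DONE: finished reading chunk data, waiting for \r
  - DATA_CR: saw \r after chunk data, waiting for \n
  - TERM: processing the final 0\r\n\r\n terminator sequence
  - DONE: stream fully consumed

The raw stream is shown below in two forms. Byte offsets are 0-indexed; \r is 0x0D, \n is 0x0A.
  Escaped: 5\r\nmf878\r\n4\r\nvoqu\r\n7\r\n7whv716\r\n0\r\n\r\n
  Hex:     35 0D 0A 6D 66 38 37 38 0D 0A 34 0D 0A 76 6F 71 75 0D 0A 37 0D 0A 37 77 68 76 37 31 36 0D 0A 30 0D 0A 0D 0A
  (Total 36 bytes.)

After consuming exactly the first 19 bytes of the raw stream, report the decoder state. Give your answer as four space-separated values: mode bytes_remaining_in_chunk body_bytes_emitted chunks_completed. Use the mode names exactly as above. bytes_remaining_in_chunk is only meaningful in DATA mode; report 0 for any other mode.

Answer: SIZE 0 9 2

Derivation:
Byte 0 = '5': mode=SIZE remaining=0 emitted=0 chunks_done=0
Byte 1 = 0x0D: mode=SIZE_CR remaining=0 emitted=0 chunks_done=0
Byte 2 = 0x0A: mode=DATA remaining=5 emitted=0 chunks_done=0
Byte 3 = 'm': mode=DATA remaining=4 emitted=1 chunks_done=0
Byte 4 = 'f': mode=DATA remaining=3 emitted=2 chunks_done=0
Byte 5 = '8': mode=DATA remaining=2 emitted=3 chunks_done=0
Byte 6 = '7': mode=DATA remaining=1 emitted=4 chunks_done=0
Byte 7 = '8': mode=DATA_DONE remaining=0 emitted=5 chunks_done=0
Byte 8 = 0x0D: mode=DATA_CR remaining=0 emitted=5 chunks_done=0
Byte 9 = 0x0A: mode=SIZE remaining=0 emitted=5 chunks_done=1
Byte 10 = '4': mode=SIZE remaining=0 emitted=5 chunks_done=1
Byte 11 = 0x0D: mode=SIZE_CR remaining=0 emitted=5 chunks_done=1
Byte 12 = 0x0A: mode=DATA remaining=4 emitted=5 chunks_done=1
Byte 13 = 'v': mode=DATA remaining=3 emitted=6 chunks_done=1
Byte 14 = 'o': mode=DATA remaining=2 emitted=7 chunks_done=1
Byte 15 = 'q': mode=DATA remaining=1 emitted=8 chunks_done=1
Byte 16 = 'u': mode=DATA_DONE remaining=0 emitted=9 chunks_done=1
Byte 17 = 0x0D: mode=DATA_CR remaining=0 emitted=9 chunks_done=1
Byte 18 = 0x0A: mode=SIZE remaining=0 emitted=9 chunks_done=2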